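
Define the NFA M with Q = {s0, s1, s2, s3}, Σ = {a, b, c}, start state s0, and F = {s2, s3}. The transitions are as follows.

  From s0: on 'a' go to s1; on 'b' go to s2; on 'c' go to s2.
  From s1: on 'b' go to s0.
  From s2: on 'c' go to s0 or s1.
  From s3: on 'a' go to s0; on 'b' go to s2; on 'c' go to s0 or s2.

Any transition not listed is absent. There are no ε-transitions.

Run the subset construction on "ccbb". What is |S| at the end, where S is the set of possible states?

Start in {s0}.
Read 'c': s0→{s2}; now {s2}.
Read 'c': s2→{s0, s1}; now {s0, s1}.
Read 'b': s0→{s2}, s1→{s0}; now {s0, s2}.
Read 'b': s0→{s2}, s2→∅; now {s2}.
That set has 1 state.

1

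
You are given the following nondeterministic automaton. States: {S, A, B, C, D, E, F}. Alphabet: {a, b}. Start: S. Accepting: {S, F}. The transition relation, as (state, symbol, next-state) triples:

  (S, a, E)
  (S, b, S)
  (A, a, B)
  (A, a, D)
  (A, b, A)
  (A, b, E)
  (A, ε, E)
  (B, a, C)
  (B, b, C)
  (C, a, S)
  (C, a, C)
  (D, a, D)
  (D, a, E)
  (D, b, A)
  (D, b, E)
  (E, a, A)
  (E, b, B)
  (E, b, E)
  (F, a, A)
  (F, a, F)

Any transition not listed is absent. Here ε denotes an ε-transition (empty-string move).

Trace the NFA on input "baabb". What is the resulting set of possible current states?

{A, B, C, E}

Start in {S}.
Read 'b': {S} → {S}.
Read 'a': {S} → {E}.
Read 'a': {E} → {A, E}.
Read 'b': {A, E} → {A, B, E}.
Read 'b': {A, B, E} → {A, B, C, E}.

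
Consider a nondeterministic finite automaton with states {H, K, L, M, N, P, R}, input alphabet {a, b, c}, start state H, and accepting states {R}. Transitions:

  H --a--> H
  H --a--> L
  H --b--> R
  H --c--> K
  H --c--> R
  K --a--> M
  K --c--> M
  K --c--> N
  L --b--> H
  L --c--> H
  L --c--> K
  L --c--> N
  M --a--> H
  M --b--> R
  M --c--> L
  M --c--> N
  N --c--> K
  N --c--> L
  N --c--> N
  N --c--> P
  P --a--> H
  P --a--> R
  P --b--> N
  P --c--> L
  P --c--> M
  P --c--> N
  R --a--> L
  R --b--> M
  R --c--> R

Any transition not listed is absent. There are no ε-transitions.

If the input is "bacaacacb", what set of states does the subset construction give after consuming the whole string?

Start in {H}.
Read 'b': H→{R}; now {R}.
Read 'a': R→{L}; now {L}.
Read 'c': L→{H, K, N}; now {H, K, N}.
Read 'a': H→{H, L}, K→{M}, N→∅; now {H, L, M}.
Read 'a': H→{H, L}, L→∅, M→{H}; now {H, L}.
Read 'c': H→{K, R}, L→{H, K, N}; now {H, K, N, R}.
Read 'a': H→{H, L}, K→{M}, N→∅, R→{L}; now {H, L, M}.
Read 'c': H→{K, R}, L→{H, K, N}, M→{L, N}; now {H, K, L, N, R}.
Read 'b': H→{R}, K→∅, L→{H}, N→∅, R→{M}; now {H, M, R}.

{H, M, R}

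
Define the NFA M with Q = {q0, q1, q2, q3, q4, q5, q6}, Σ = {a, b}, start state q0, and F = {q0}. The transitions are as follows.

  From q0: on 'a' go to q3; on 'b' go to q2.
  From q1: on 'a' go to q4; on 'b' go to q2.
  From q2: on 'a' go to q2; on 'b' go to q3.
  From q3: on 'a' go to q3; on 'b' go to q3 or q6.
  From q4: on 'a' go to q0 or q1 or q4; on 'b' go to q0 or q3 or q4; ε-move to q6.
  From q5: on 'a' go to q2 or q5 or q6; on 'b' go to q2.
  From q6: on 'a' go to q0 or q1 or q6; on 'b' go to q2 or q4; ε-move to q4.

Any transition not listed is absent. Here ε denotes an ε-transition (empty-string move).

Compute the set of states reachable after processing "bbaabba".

{q0, q1, q2, q3, q4, q6}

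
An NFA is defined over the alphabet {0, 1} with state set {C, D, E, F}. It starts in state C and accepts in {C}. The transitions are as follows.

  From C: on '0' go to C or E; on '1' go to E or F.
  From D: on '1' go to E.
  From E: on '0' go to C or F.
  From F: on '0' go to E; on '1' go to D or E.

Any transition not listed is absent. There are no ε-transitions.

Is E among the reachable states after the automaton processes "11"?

Yes

Start in {C}.
Read '1': C→{E, F}; now {E, F}.
Read '1': E→∅, F→{D, E}; now {D, E}.
State E is in {D, E}.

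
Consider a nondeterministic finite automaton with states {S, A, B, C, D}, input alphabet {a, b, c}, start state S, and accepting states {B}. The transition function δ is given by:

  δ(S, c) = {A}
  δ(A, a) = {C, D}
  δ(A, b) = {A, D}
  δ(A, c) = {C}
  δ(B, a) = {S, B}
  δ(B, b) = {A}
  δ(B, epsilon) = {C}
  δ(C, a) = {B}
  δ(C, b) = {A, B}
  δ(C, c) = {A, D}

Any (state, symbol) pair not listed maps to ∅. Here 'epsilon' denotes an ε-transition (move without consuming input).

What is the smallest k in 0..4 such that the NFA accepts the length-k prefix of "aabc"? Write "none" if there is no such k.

none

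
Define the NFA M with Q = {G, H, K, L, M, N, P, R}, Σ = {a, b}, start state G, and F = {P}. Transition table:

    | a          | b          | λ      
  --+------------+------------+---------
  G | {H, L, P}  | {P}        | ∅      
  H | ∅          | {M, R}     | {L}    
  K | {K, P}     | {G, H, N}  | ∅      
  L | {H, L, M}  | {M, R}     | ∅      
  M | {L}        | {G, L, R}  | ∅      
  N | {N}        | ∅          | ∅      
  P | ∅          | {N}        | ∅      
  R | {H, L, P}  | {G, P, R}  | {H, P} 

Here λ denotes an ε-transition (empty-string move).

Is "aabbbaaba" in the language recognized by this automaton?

Yes

Start in {G}.
Read 'a': G→{H, L, P}; now {H, L, P}.
Read 'a': H→∅, L→{H, L, M}, P→∅; now {H, L, M}.
Read 'b': H→{M, R}, L→{M, R}, M→{G, L, R}; union {G, L, M, R}; ε-closure = {G, H, L, M, P, R}.
Read 'b': G→{P}, H→{M, R}, L→{M, R}, M→{G, L, R}, P→{N}, R→{G, P, R}; union {G, L, M, N, P, R}; ε-closure = {G, H, L, M, N, P, R}.
Read 'b': G→{P}, H→{M, R}, L→{M, R}, M→{G, L, R}, N→∅, P→{N}, R→{G, P, R}; union {G, L, M, N, P, R}; ε-closure = {G, H, L, M, N, P, R}.
Read 'a': G→{H, L, P}, H→∅, L→{H, L, M}, M→{L}, N→{N}, P→∅, R→{H, L, P}; now {H, L, M, N, P}.
Read 'a': H→∅, L→{H, L, M}, M→{L}, N→{N}, P→∅; now {H, L, M, N}.
Read 'b': H→{M, R}, L→{M, R}, M→{G, L, R}, N→∅; union {G, L, M, R}; ε-closure = {G, H, L, M, P, R}.
Read 'a': G→{H, L, P}, H→∅, L→{H, L, M}, M→{L}, P→∅, R→{H, L, P}; now {H, L, M, P}.
The final set {H, L, M, P} contains the accepting state P.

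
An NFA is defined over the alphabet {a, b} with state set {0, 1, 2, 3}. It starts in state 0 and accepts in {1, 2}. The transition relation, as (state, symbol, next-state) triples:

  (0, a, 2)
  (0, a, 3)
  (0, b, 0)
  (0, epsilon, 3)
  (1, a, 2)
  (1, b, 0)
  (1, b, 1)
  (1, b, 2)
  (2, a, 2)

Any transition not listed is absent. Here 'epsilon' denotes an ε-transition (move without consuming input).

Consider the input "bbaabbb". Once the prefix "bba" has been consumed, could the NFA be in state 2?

Yes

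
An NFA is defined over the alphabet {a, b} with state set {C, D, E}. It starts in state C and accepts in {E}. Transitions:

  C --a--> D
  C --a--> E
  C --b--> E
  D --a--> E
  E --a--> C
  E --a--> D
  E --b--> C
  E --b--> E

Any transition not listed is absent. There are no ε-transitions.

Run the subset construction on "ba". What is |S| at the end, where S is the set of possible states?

Start in {C}.
Read 'b': C→{E}; now {E}.
Read 'a': E→{C, D}; now {C, D}.
That set has 2 states.

2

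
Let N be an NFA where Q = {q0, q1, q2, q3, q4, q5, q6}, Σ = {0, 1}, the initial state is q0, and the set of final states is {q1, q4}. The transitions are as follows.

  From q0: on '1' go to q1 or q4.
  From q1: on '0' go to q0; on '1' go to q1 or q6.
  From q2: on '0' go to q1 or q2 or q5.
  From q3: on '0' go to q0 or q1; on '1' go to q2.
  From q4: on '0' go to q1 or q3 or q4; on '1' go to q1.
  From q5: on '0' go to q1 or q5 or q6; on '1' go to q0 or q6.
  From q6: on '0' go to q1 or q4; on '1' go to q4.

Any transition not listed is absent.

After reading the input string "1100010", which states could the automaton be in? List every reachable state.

{q0, q1, q2, q3, q4, q5}

Start in {q0}.
Read '1': {q0} → {q1, q4}.
Read '1': {q1, q4} → {q1, q6}.
Read '0': {q1, q6} → {q0, q1, q4}.
Read '0': {q0, q1, q4} → {q0, q1, q3, q4}.
Read '0': {q0, q1, q3, q4} → {q0, q1, q3, q4}.
Read '1': {q0, q1, q3, q4} → {q1, q2, q4, q6}.
Read '0': {q1, q2, q4, q6} → {q0, q1, q2, q3, q4, q5}.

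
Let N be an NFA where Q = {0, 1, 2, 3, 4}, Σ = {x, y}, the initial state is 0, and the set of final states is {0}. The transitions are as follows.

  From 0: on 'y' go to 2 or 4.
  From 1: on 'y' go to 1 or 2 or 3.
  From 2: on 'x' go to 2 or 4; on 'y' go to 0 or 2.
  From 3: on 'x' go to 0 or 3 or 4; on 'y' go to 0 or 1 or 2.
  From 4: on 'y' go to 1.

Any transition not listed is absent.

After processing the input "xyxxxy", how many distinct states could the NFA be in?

0

Start in {0}.
Read 'x': {0} → ∅.
The set is empty and remains empty for the remaining 5 symbols.
That set has 0 states.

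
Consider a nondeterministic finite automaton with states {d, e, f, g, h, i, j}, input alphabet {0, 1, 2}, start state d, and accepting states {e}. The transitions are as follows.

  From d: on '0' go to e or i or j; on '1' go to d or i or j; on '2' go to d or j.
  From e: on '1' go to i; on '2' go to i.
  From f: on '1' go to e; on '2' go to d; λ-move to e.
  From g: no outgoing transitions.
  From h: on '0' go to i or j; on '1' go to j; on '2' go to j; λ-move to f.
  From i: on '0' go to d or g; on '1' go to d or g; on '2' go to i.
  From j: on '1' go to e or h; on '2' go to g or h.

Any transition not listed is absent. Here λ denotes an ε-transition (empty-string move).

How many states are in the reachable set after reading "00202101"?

7

Start in {d}.
Read '0': d→{e, i, j}; now {e, i, j}.
Read '0': e→∅, i→{d, g}, j→∅; now {d, g}.
Read '2': d→{d, j}, g→∅; now {d, j}.
Read '0': d→{e, i, j}, j→∅; now {e, i, j}.
Read '2': e→{i}, i→{i}, j→{g, h}; union {g, h, i}; ε-closure = {e, f, g, h, i}.
Read '1': e→{i}, f→{e}, g→∅, h→{j}, i→{d, g}; now {d, e, g, i, j}.
Read '0': d→{e, i, j}, e→∅, g→∅, i→{d, g}, j→∅; now {d, e, g, i, j}.
Read '1': d→{d, i, j}, e→{i}, g→∅, i→{d, g}, j→{e, h}; union {d, e, g, h, i, j}; ε-closure = {d, e, f, g, h, i, j}.
That set has 7 states.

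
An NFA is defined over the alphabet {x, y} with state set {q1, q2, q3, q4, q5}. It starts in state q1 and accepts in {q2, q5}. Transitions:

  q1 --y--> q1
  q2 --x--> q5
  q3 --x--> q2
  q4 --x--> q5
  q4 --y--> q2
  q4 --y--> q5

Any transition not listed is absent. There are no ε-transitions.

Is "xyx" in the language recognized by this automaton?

No

Start in {q1}.
Read 'x': q1→∅; now ∅.
The set is empty and remains empty for the remaining 2 symbols.
The final set ∅ contains no accepting state.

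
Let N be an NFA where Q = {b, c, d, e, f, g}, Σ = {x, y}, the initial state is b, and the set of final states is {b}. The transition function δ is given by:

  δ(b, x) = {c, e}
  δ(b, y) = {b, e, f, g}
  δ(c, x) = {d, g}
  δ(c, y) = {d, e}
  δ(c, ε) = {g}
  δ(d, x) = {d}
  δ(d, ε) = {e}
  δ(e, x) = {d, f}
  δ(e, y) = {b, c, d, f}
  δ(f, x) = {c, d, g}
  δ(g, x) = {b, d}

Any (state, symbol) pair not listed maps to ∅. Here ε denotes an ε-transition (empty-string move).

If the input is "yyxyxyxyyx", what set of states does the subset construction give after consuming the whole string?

Start in {b}.
Read 'y': {b} → {b, e, f, g}.
Read 'y': {b, e, f, g} → {b, c, d, e, f, g}.
Read 'x': {b, c, d, e, f, g} → {b, c, d, e, f, g}.
Read 'y': {b, c, d, e, f, g} → {b, c, d, e, f, g}.
Read 'x': {b, c, d, e, f, g} → {b, c, d, e, f, g}.
Read 'y': {b, c, d, e, f, g} → {b, c, d, e, f, g}.
Read 'x': {b, c, d, e, f, g} → {b, c, d, e, f, g}.
Read 'y': {b, c, d, e, f, g} → {b, c, d, e, f, g}.
Read 'y': {b, c, d, e, f, g} → {b, c, d, e, f, g}.
Read 'x': {b, c, d, e, f, g} → {b, c, d, e, f, g}.

{b, c, d, e, f, g}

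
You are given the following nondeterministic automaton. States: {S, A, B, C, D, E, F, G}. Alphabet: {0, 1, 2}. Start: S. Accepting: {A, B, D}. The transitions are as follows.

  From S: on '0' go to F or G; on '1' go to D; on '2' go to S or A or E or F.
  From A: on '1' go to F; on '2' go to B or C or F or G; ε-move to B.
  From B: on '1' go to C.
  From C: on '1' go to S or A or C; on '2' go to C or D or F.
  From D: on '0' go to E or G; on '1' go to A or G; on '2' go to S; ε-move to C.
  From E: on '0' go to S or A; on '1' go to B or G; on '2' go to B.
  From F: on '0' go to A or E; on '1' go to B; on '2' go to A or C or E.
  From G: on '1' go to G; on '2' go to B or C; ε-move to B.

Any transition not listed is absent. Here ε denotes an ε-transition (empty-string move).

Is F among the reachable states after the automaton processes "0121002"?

Yes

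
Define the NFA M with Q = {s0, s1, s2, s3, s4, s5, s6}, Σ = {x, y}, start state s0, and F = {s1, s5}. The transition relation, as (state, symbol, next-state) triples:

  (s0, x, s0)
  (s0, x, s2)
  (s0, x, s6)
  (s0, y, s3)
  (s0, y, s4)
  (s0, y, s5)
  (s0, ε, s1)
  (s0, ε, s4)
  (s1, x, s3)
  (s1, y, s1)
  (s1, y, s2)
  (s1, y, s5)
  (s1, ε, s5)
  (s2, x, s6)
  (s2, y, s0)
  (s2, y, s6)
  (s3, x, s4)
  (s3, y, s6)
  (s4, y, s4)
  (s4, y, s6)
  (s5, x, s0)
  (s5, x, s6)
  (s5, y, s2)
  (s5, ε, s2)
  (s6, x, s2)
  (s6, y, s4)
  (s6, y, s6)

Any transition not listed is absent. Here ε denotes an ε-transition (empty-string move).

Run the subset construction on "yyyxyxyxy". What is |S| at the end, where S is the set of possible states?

Start: ε-closure({s0}) = {s0, s1, s2, s4, s5}.
Read 'y': {s0, s1, s2, s4, s5} → {s0, s1, s2, s3, s4, s5, s6}.
Read 'y': {s0, s1, s2, s3, s4, s5, s6} → {s0, s1, s2, s3, s4, s5, s6}.
Read 'y': {s0, s1, s2, s3, s4, s5, s6} → {s0, s1, s2, s3, s4, s5, s6}.
Read 'x': {s0, s1, s2, s3, s4, s5, s6} → {s0, s1, s2, s3, s4, s5, s6}.
Read 'y': {s0, s1, s2, s3, s4, s5, s6} → {s0, s1, s2, s3, s4, s5, s6}.
Read 'x': {s0, s1, s2, s3, s4, s5, s6} → {s0, s1, s2, s3, s4, s5, s6}.
Read 'y': {s0, s1, s2, s3, s4, s5, s6} → {s0, s1, s2, s3, s4, s5, s6}.
Read 'x': {s0, s1, s2, s3, s4, s5, s6} → {s0, s1, s2, s3, s4, s5, s6}.
Read 'y': {s0, s1, s2, s3, s4, s5, s6} → {s0, s1, s2, s3, s4, s5, s6}.
That set has 7 states.

7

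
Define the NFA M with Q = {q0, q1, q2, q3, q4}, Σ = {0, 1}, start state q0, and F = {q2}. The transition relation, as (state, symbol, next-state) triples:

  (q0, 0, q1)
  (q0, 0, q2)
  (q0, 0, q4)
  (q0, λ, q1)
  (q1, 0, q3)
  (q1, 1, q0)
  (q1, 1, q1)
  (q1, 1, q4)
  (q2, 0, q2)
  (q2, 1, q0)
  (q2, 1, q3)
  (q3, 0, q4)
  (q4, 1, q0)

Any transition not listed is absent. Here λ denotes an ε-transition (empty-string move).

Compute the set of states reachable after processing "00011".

{q0, q1, q4}

Start: ε-closure({q0}) = {q0, q1}.
Read '0': q0→{q1, q2, q4}, q1→{q3}; now {q1, q2, q3, q4}.
Read '0': q1→{q3}, q2→{q2}, q3→{q4}, q4→∅; now {q2, q3, q4}.
Read '0': q2→{q2}, q3→{q4}, q4→∅; now {q2, q4}.
Read '1': q2→{q0, q3}, q4→{q0}; union {q0, q3}; ε-closure = {q0, q1, q3}.
Read '1': q0→∅, q1→{q0, q1, q4}, q3→∅; now {q0, q1, q4}.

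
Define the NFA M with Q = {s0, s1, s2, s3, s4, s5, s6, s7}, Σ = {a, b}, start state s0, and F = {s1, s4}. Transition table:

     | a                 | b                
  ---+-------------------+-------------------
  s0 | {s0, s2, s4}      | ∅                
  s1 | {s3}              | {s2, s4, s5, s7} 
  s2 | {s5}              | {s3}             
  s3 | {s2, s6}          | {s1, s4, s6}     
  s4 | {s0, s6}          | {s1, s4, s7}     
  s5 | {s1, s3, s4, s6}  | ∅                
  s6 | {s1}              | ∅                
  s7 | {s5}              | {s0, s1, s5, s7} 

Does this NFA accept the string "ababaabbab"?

Yes

Start in {s0}.
Read 'a': s0→{s0, s2, s4}; now {s0, s2, s4}.
Read 'b': s0→∅, s2→{s3}, s4→{s1, s4, s7}; now {s1, s3, s4, s7}.
Read 'a': s1→{s3}, s3→{s2, s6}, s4→{s0, s6}, s7→{s5}; now {s0, s2, s3, s5, s6}.
Read 'b': s0→∅, s2→{s3}, s3→{s1, s4, s6}, s5→∅, s6→∅; now {s1, s3, s4, s6}.
Read 'a': s1→{s3}, s3→{s2, s6}, s4→{s0, s6}, s6→{s1}; now {s0, s1, s2, s3, s6}.
Read 'a': s0→{s0, s2, s4}, s1→{s3}, s2→{s5}, s3→{s2, s6}, s6→{s1}; now {s0, s1, s2, s3, s4, s5, s6}.
Read 'b': s0→∅, s1→{s2, s4, s5, s7}, s2→{s3}, s3→{s1, s4, s6}, s4→{s1, s4, s7}, s5→∅, s6→∅; now {s1, s2, s3, s4, s5, s6, s7}.
Read 'b': s1→{s2, s4, s5, s7}, s2→{s3}, s3→{s1, s4, s6}, s4→{s1, s4, s7}, s5→∅, s6→∅, s7→{s0, s1, s5, s7}; now {s0, s1, s2, s3, s4, s5, s6, s7}.
Read 'a': s0→{s0, s2, s4}, s1→{s3}, s2→{s5}, s3→{s2, s6}, s4→{s0, s6}, s5→{s1, s3, s4, s6}, s6→{s1}, s7→{s5}; now {s0, s1, s2, s3, s4, s5, s6}.
Read 'b': s0→∅, s1→{s2, s4, s5, s7}, s2→{s3}, s3→{s1, s4, s6}, s4→{s1, s4, s7}, s5→∅, s6→∅; now {s1, s2, s3, s4, s5, s6, s7}.
The final set {s1, s2, s3, s4, s5, s6, s7} contains the accepting states s1, s4.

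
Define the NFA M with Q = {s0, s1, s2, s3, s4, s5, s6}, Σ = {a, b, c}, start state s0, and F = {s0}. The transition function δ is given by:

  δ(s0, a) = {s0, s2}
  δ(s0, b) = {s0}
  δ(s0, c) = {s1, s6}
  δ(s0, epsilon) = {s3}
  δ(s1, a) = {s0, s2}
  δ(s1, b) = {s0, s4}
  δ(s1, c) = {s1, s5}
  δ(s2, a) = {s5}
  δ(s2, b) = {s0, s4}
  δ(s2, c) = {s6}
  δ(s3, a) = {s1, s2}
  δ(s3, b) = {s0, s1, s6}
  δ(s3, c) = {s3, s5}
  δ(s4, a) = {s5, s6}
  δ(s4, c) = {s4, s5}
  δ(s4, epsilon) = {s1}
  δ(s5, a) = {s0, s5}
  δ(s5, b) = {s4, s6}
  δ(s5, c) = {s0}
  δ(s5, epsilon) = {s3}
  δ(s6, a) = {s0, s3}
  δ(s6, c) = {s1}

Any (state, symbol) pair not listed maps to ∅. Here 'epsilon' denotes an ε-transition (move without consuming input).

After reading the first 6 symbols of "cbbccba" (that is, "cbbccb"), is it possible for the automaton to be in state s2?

No

Start: ε-closure({s0}) = {s0, s3}.
Read 'c': {s0, s3} → {s1, s3, s5, s6}.
Read 'b': {s1, s3, s5, s6} → {s0, s1, s3, s4, s6}.
Read 'b': {s0, s1, s3, s4, s6} → {s0, s1, s3, s4, s6}.
Read 'c': {s0, s1, s3, s4, s6} → {s1, s3, s4, s5, s6}.
Read 'c': {s1, s3, s4, s5, s6} → {s0, s1, s3, s4, s5}.
Read 'b': {s0, s1, s3, s4, s5} → {s0, s1, s3, s4, s6}.
State s2 is not in {s0, s1, s3, s4, s6}.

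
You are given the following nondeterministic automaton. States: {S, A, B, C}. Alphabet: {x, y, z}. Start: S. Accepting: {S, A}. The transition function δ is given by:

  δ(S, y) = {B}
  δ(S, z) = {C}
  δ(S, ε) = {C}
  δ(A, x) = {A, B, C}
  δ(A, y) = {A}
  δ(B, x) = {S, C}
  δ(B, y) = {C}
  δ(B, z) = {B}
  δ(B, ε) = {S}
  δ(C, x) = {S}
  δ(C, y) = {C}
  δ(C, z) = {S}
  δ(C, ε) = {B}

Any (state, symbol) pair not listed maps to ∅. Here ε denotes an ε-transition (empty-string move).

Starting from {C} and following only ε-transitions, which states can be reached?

Begin with {C}.
ε-move C → B; add B.
ε-move B → S; add S.

{S, B, C}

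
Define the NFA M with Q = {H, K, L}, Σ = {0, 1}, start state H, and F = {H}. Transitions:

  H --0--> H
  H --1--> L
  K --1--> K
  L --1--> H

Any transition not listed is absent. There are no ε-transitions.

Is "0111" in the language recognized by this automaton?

No

Start in {H}.
Read '0': {H} → {H}.
Read '1': {H} → {L}.
Read '1': {L} → {H}.
Read '1': {H} → {L}.
The final set {L} contains no accepting state.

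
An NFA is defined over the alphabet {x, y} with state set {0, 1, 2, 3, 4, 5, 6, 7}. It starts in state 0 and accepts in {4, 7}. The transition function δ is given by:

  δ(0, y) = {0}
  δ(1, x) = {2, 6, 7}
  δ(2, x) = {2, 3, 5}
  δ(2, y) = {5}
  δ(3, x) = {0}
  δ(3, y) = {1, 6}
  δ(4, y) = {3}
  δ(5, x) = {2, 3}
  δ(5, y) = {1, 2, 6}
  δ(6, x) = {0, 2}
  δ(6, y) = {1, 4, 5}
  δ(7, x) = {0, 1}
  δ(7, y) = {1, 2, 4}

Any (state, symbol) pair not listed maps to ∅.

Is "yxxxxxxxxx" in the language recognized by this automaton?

Start in {0}.
Read 'y': {0} → {0}.
Read 'x': {0} → ∅.
The set is empty and remains empty for the remaining 8 symbols.
The final set ∅ contains no accepting state.

No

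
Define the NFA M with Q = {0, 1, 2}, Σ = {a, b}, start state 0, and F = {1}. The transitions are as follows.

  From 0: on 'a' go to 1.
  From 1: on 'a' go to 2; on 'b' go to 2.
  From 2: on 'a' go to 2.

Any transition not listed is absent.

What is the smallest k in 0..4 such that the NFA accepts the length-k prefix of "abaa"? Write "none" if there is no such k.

1

Start in {0}.
Read 'a': 0→{1}; now {1}.
None of the earlier sets intersect F, but {1} does.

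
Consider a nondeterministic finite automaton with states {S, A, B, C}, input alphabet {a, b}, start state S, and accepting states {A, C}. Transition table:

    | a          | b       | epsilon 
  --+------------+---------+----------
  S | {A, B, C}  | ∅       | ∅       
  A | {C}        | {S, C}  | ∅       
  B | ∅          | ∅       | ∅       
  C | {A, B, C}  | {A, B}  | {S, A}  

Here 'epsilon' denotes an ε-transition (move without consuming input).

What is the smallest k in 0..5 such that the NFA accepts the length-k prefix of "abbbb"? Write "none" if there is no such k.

Start in {S}.
Read 'a': {S} → {S, A, B, C}.
None of the earlier sets intersect F, but {S, A, B, C} does.

1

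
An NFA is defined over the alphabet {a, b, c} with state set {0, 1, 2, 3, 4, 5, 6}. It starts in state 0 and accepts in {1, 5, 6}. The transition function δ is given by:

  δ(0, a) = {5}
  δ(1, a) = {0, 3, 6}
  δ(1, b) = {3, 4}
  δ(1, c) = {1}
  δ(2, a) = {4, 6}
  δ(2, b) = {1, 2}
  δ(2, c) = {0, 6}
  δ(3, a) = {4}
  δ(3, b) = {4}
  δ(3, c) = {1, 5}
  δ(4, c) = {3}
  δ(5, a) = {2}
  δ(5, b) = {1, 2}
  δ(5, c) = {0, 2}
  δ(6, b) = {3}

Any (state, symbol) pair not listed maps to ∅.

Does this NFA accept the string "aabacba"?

Yes

Start in {0}.
Read 'a': {0} → {5}.
Read 'a': {5} → {2}.
Read 'b': {2} → {1, 2}.
Read 'a': {1, 2} → {0, 3, 4, 6}.
Read 'c': {0, 3, 4, 6} → {1, 3, 5}.
Read 'b': {1, 3, 5} → {1, 2, 3, 4}.
Read 'a': {1, 2, 3, 4} → {0, 3, 4, 6}.
The final set {0, 3, 4, 6} contains the accepting state 6.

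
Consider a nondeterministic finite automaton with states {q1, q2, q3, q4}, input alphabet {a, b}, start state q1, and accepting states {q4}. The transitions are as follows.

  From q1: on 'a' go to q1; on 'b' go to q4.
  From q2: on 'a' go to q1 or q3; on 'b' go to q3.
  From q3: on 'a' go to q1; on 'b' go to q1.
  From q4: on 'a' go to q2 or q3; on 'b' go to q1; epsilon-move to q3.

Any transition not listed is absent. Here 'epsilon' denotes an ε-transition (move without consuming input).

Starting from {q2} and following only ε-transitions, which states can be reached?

Begin with {q2}.
No ε-moves leave this set, so the closure equals the set itself.

{q2}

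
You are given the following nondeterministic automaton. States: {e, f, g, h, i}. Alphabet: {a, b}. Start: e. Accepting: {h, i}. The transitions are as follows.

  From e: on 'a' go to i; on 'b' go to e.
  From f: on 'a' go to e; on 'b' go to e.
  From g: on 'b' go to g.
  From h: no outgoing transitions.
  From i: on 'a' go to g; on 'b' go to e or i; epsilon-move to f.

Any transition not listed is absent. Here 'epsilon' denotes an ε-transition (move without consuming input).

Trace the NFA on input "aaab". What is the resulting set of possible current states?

Start in {e}.
Read 'a': e→{i}; union {i}; ε-closure = {f, i}.
Read 'a': f→{e}, i→{g}; now {e, g}.
Read 'a': e→{i}, g→∅; union {i}; ε-closure = {f, i}.
Read 'b': f→{e}, i→{e, i}; union {e, i}; ε-closure = {e, f, i}.

{e, f, i}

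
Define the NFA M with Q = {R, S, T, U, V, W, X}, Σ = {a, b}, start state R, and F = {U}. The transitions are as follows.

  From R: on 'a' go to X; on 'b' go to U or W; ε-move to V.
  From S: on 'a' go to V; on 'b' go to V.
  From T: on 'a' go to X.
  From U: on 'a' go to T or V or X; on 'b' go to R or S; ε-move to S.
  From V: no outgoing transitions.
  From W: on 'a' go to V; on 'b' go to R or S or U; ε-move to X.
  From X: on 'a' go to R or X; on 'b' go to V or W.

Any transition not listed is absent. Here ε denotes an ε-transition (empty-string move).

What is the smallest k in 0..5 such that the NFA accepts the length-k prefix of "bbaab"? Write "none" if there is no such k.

1

Start: ε-closure({R}) = {R, V}.
Read 'b': R→{U, W}, V→∅; union {U, W}; ε-closure = {S, U, W, X}.
None of the earlier sets intersect F, but {S, U, W, X} does.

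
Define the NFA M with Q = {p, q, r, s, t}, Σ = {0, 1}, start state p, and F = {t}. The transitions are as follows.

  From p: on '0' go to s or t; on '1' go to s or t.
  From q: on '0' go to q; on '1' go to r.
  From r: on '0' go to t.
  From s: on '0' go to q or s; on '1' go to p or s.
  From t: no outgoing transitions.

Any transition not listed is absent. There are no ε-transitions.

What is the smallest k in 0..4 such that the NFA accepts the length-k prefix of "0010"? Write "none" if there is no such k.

1

Start in {p}.
Read '0': p→{s, t}; now {s, t}.
None of the earlier sets intersect F, but {s, t} does.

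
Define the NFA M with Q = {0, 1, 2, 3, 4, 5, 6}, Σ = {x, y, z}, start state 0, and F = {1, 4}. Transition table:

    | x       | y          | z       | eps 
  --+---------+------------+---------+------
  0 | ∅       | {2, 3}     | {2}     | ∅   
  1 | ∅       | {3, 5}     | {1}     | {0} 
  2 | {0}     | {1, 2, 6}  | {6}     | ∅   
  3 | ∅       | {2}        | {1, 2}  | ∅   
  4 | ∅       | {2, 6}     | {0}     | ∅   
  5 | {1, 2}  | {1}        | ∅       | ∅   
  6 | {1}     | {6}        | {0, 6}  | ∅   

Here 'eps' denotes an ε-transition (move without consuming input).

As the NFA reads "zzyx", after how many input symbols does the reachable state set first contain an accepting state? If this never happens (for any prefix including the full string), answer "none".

Start in {0}.
Read 'z': 0→{2}; now {2}.
Read 'z': 2→{6}; now {6}.
Read 'y': 6→{6}; now {6}.
Read 'x': 6→{1}; union {1}; ε-closure = {0, 1}.
None of the earlier sets intersect F, but {0, 1} does.

4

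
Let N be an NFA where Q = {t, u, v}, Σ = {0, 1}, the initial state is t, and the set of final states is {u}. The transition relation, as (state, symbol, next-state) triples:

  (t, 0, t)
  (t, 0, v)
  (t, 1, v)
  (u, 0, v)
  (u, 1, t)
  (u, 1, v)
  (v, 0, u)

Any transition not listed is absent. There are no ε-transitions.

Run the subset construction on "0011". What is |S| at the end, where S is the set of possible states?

1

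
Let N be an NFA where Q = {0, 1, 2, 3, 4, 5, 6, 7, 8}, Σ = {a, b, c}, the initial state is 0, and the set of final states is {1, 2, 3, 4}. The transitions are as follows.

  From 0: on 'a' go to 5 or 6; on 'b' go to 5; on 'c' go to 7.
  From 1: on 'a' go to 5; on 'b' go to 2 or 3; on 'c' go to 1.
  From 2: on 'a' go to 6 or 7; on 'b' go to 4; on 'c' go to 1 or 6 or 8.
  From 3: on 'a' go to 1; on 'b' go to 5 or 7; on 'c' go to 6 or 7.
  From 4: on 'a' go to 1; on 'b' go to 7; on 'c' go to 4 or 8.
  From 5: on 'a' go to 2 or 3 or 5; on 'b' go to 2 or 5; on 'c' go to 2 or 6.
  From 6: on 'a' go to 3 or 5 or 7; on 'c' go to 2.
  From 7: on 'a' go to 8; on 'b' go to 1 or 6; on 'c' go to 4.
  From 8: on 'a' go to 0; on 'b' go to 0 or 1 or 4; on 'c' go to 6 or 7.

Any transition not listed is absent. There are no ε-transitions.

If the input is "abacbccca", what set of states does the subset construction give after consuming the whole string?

Start in {0}.
Read 'a': {0} → {5, 6}.
Read 'b': {5, 6} → {2, 5}.
Read 'a': {2, 5} → {2, 3, 5, 6, 7}.
Read 'c': {2, 3, 5, 6, 7} → {1, 2, 4, 6, 7, 8}.
Read 'b': {1, 2, 4, 6, 7, 8} → {0, 1, 2, 3, 4, 6, 7}.
Read 'c': {0, 1, 2, 3, 4, 6, 7} → {1, 2, 4, 6, 7, 8}.
Read 'c': {1, 2, 4, 6, 7, 8} → {1, 2, 4, 6, 7, 8}.
Read 'c': {1, 2, 4, 6, 7, 8} → {1, 2, 4, 6, 7, 8}.
Read 'a': {1, 2, 4, 6, 7, 8} → {0, 1, 3, 5, 6, 7, 8}.

{0, 1, 3, 5, 6, 7, 8}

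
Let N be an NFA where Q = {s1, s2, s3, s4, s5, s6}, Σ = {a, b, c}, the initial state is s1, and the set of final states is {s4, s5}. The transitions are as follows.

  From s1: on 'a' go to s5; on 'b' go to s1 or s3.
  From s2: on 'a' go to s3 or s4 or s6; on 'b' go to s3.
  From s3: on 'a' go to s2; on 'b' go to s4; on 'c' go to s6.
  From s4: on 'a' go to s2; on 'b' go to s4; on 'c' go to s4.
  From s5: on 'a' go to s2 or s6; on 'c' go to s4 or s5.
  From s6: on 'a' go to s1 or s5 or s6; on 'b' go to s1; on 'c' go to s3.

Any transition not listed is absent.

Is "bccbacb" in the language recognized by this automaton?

No

Start in {s1}.
Read 'b': s1→{s1, s3}; now {s1, s3}.
Read 'c': s1→∅, s3→{s6}; now {s6}.
Read 'c': s6→{s3}; now {s3}.
Read 'b': s3→{s4}; now {s4}.
Read 'a': s4→{s2}; now {s2}.
Read 'c': s2→∅; now ∅.
The set is empty and remains empty for the remaining 1 symbol.
The final set ∅ contains no accepting state.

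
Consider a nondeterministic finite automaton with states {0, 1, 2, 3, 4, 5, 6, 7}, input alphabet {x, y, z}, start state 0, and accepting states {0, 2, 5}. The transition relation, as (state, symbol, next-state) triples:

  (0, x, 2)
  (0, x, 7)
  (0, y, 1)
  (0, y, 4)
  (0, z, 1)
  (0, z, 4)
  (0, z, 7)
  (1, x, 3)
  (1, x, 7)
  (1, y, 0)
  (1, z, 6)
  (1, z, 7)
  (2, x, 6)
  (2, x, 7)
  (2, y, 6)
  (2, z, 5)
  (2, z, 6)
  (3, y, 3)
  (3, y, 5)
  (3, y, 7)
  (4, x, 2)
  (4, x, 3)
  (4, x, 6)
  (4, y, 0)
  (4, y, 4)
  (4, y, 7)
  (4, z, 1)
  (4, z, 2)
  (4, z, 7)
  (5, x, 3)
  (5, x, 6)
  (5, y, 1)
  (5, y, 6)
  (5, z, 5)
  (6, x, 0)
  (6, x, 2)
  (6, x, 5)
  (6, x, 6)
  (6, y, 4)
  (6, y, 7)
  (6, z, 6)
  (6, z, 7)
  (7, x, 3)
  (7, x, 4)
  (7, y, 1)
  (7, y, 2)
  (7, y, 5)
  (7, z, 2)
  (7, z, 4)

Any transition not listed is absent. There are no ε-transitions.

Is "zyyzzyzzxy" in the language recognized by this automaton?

Start in {0}.
Read 'z': 0→{1, 4, 7}; now {1, 4, 7}.
Read 'y': 1→{0}, 4→{0, 4, 7}, 7→{1, 2, 5}; now {0, 1, 2, 4, 5, 7}.
Read 'y': 0→{1, 4}, 1→{0}, 2→{6}, 4→{0, 4, 7}, 5→{1, 6}, 7→{1, 2, 5}; now {0, 1, 2, 4, 5, 6, 7}.
Read 'z': 0→{1, 4, 7}, 1→{6, 7}, 2→{5, 6}, 4→{1, 2, 7}, 5→{5}, 6→{6, 7}, 7→{2, 4}; now {1, 2, 4, 5, 6, 7}.
Read 'z': 1→{6, 7}, 2→{5, 6}, 4→{1, 2, 7}, 5→{5}, 6→{6, 7}, 7→{2, 4}; now {1, 2, 4, 5, 6, 7}.
Read 'y': 1→{0}, 2→{6}, 4→{0, 4, 7}, 5→{1, 6}, 6→{4, 7}, 7→{1, 2, 5}; now {0, 1, 2, 4, 5, 6, 7}.
Read 'z': 0→{1, 4, 7}, 1→{6, 7}, 2→{5, 6}, 4→{1, 2, 7}, 5→{5}, 6→{6, 7}, 7→{2, 4}; now {1, 2, 4, 5, 6, 7}.
Read 'z': 1→{6, 7}, 2→{5, 6}, 4→{1, 2, 7}, 5→{5}, 6→{6, 7}, 7→{2, 4}; now {1, 2, 4, 5, 6, 7}.
Read 'x': 1→{3, 7}, 2→{6, 7}, 4→{2, 3, 6}, 5→{3, 6}, 6→{0, 2, 5, 6}, 7→{3, 4}; now {0, 2, 3, 4, 5, 6, 7}.
Read 'y': 0→{1, 4}, 2→{6}, 3→{3, 5, 7}, 4→{0, 4, 7}, 5→{1, 6}, 6→{4, 7}, 7→{1, 2, 5}; now {0, 1, 2, 3, 4, 5, 6, 7}.
The final set {0, 1, 2, 3, 4, 5, 6, 7} contains the accepting states 0, 2, 5.

Yes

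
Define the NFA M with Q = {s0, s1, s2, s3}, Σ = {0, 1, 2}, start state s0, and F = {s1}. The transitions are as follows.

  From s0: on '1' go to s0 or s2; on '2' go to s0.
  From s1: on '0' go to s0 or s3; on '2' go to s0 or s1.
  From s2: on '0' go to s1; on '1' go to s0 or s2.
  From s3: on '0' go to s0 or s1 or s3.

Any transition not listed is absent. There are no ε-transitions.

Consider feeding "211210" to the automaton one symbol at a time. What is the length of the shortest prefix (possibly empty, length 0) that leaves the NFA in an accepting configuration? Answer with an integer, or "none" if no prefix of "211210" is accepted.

6

Start in {s0}.
Read '2': s0→{s0}; now {s0}.
Read '1': s0→{s0, s2}; now {s0, s2}.
Read '1': s0→{s0, s2}, s2→{s0, s2}; now {s0, s2}.
Read '2': s0→{s0}, s2→∅; now {s0}.
Read '1': s0→{s0, s2}; now {s0, s2}.
Read '0': s0→∅, s2→{s1}; now {s1}.
None of the earlier sets intersect F, but {s1} does.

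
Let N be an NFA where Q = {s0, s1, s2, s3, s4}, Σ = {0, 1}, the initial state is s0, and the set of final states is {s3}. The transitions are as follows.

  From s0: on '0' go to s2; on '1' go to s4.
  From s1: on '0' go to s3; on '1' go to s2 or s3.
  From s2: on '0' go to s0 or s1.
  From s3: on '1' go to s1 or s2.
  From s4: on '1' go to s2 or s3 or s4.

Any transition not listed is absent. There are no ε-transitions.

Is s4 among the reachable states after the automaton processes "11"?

Yes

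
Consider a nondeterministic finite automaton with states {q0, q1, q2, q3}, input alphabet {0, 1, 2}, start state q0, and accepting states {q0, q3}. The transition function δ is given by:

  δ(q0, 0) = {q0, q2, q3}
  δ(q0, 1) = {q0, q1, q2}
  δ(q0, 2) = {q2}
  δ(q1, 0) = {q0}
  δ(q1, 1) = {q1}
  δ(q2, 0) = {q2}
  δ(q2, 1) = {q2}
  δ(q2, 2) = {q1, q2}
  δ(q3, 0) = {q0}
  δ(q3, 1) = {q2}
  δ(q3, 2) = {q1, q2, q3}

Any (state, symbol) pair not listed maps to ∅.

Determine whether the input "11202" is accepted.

No

Start in {q0}.
Read '1': {q0} → {q0, q1, q2}.
Read '1': {q0, q1, q2} → {q0, q1, q2}.
Read '2': {q0, q1, q2} → {q1, q2}.
Read '0': {q1, q2} → {q0, q2}.
Read '2': {q0, q2} → {q1, q2}.
The final set {q1, q2} contains no accepting state.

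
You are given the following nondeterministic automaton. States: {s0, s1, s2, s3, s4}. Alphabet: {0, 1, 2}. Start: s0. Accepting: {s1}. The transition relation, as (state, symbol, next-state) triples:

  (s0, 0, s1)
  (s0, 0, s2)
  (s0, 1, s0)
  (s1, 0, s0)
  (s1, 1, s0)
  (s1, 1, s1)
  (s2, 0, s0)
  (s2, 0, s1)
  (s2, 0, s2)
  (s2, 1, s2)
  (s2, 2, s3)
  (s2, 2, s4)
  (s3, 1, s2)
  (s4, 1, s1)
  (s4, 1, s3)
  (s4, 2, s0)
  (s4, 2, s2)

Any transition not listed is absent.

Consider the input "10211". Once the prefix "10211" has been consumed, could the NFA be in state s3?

No

Start in {s0}.
Read '1': {s0} → {s0}.
Read '0': {s0} → {s1, s2}.
Read '2': {s1, s2} → {s3, s4}.
Read '1': {s3, s4} → {s1, s2, s3}.
Read '1': {s1, s2, s3} → {s0, s1, s2}.
State s3 is not in {s0, s1, s2}.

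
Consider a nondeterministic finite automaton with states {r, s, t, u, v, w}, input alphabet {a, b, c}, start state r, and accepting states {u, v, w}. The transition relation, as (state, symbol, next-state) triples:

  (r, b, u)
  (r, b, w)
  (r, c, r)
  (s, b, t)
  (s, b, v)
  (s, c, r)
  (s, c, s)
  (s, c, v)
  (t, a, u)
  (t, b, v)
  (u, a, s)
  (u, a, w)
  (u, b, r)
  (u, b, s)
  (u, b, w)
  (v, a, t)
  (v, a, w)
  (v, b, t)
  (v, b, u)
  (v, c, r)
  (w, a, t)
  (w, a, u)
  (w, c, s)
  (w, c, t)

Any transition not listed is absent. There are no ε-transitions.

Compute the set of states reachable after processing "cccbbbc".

{r, s, t}

Start in {r}.
Read 'c': r→{r}; now {r}.
Read 'c': r→{r}; now {r}.
Read 'c': r→{r}; now {r}.
Read 'b': r→{u, w}; now {u, w}.
Read 'b': u→{r, s, w}, w→∅; now {r, s, w}.
Read 'b': r→{u, w}, s→{t, v}, w→∅; now {t, u, v, w}.
Read 'c': t→∅, u→∅, v→{r}, w→{s, t}; now {r, s, t}.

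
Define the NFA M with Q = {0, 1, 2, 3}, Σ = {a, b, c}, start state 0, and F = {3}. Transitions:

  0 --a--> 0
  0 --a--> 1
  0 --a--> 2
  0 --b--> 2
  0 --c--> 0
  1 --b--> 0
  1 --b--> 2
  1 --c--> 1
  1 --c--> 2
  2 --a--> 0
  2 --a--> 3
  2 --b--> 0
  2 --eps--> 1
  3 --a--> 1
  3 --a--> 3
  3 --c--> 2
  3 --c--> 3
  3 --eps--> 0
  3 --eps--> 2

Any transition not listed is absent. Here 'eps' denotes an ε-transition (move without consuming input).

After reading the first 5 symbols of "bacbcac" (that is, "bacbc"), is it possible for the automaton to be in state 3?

No

Start in {0}.
Read 'b': 0→{2}; union {2}; ε-closure = {1, 2}.
Read 'a': 1→∅, 2→{0, 3}; union {0, 3}; ε-closure = {0, 1, 2, 3}.
Read 'c': 0→{0}, 1→{1, 2}, 2→∅, 3→{2, 3}; now {0, 1, 2, 3}.
Read 'b': 0→{2}, 1→{0, 2}, 2→{0}, 3→∅; union {0, 2}; ε-closure = {0, 1, 2}.
Read 'c': 0→{0}, 1→{1, 2}, 2→∅; now {0, 1, 2}.
State 3 is not in {0, 1, 2}.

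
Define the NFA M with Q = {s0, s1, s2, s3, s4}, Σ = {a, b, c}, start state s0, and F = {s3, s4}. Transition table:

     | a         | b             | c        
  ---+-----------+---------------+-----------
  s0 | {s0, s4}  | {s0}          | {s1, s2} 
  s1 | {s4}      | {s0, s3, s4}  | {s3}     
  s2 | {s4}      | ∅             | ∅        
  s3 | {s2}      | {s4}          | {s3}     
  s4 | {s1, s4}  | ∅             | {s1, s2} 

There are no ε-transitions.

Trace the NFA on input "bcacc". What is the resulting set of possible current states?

{s3}

Start in {s0}.
Read 'b': s0→{s0}; now {s0}.
Read 'c': s0→{s1, s2}; now {s1, s2}.
Read 'a': s1→{s4}, s2→{s4}; now {s4}.
Read 'c': s4→{s1, s2}; now {s1, s2}.
Read 'c': s1→{s3}, s2→∅; now {s3}.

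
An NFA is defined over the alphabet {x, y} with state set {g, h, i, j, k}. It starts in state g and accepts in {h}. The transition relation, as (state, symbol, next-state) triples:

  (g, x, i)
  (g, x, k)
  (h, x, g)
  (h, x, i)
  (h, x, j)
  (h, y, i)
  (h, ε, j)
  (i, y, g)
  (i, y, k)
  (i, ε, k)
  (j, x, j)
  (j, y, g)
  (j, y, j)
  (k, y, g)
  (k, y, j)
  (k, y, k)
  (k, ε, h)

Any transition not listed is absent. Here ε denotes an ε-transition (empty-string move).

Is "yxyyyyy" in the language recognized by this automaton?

No

Start in {g}.
Read 'y': g→∅; now ∅.
The set is empty and remains empty for the remaining 6 symbols.
The final set ∅ contains no accepting state.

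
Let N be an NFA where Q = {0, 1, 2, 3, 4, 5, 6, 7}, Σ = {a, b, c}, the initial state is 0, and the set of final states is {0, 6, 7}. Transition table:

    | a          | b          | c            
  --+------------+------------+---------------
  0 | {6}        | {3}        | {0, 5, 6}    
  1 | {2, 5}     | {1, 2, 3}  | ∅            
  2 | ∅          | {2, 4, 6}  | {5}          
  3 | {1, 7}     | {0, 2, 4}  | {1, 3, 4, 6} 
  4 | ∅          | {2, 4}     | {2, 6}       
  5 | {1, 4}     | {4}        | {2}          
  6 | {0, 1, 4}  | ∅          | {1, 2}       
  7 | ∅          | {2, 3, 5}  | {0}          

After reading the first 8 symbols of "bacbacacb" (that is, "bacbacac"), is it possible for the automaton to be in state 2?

Start in {0}.
Read 'b': 0→{3}; now {3}.
Read 'a': 3→{1, 7}; now {1, 7}.
Read 'c': 1→∅, 7→{0}; now {0}.
Read 'b': 0→{3}; now {3}.
Read 'a': 3→{1, 7}; now {1, 7}.
Read 'c': 1→∅, 7→{0}; now {0}.
Read 'a': 0→{6}; now {6}.
Read 'c': 6→{1, 2}; now {1, 2}.
State 2 is in {1, 2}.

Yes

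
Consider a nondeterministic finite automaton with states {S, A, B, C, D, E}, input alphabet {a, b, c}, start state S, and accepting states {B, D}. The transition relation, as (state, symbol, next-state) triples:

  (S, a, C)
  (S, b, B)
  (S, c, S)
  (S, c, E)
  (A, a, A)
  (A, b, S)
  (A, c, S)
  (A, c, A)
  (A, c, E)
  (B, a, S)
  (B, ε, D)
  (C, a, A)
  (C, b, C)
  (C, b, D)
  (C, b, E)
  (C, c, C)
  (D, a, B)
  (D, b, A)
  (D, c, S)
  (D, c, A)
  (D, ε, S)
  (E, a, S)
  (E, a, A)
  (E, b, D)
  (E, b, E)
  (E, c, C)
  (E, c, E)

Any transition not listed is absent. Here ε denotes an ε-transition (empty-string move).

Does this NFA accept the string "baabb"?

Start in {S}.
Read 'b': S→{B}; union {B}; ε-closure = {S, B, D}.
Read 'a': S→{C}, B→{S}, D→{B}; union {S, B, C}; ε-closure = {S, B, C, D}.
Read 'a': S→{C}, B→{S}, C→{A}, D→{B}; union {S, A, B, C}; ε-closure = {S, A, B, C, D}.
Read 'b': S→{B}, A→{S}, B→∅, C→{C, D, E}, D→{A}; now {S, A, B, C, D, E}.
Read 'b': S→{B}, A→{S}, B→∅, C→{C, D, E}, D→{A}, E→{D, E}; now {S, A, B, C, D, E}.
The final set {S, A, B, C, D, E} contains the accepting states B, D.

Yes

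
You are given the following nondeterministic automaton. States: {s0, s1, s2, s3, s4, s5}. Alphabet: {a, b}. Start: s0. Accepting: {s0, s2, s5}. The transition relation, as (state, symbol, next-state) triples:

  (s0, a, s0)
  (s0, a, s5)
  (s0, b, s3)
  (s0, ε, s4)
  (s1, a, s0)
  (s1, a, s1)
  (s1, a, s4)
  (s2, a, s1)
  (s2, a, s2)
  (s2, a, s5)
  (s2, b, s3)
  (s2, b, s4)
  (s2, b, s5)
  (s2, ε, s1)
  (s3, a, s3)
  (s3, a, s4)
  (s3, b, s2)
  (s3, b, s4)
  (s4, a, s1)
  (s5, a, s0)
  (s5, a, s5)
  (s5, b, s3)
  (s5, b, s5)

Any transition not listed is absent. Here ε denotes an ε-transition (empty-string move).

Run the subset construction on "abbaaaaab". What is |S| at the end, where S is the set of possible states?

5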